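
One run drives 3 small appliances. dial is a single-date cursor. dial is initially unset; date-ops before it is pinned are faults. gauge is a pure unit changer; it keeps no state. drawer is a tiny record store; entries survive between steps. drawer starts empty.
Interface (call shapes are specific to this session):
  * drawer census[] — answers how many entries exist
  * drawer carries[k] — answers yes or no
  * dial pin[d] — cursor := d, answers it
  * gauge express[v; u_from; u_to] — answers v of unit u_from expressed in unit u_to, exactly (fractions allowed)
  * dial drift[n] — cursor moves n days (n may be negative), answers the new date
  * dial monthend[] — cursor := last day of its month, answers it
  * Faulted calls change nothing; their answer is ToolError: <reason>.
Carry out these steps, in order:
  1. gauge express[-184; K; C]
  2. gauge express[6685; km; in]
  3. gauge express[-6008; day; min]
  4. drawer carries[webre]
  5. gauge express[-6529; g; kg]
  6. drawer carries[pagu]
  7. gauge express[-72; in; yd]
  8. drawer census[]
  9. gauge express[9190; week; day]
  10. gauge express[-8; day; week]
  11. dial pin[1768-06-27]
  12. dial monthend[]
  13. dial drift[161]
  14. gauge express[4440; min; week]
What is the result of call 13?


Answer: 1768-12-08

Derivation:
→ gauge express(v=-184, u_from=K, u_to=C)
← -9143/20
→ gauge express(v=6685, u_from=km, u_to=in)
← 33425000000/127
→ gauge express(v=-6008, u_from=day, u_to=min)
← -8651520
→ drawer carries(k=webre)
← no
→ gauge express(v=-6529, u_from=g, u_to=kg)
← -6529/1000
→ drawer carries(k=pagu)
← no
→ gauge express(v=-72, u_from=in, u_to=yd)
← -2
→ drawer census()
← 0
→ gauge express(v=9190, u_from=week, u_to=day)
← 64330
→ gauge express(v=-8, u_from=day, u_to=week)
← -8/7
→ dial pin(d=1768-06-27)
← 1768-06-27
→ dial monthend()
← 1768-06-30
→ dial drift(n=161)
← 1768-12-08
→ gauge express(v=4440, u_from=min, u_to=week)
← 37/84


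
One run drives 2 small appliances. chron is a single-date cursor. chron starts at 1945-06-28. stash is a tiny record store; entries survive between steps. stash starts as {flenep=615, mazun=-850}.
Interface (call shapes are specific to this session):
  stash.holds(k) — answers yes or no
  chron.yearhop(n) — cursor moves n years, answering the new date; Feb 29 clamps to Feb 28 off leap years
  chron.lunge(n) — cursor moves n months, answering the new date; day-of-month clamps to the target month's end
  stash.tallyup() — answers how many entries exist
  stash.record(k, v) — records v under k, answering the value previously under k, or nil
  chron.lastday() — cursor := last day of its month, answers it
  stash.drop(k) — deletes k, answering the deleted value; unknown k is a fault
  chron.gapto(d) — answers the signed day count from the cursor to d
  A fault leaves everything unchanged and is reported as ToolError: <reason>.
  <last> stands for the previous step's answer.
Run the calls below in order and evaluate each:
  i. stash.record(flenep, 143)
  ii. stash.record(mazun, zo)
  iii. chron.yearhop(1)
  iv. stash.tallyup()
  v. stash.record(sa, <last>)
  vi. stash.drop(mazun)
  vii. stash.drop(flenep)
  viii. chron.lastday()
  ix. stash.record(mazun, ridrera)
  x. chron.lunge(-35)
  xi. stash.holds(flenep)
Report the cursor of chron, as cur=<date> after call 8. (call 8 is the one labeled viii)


·→ stash.record(flenep, 143)
·← 615
·→ stash.record(mazun, zo)
·← -850
·→ chron.yearhop(1)
·← 1946-06-28
·→ stash.tallyup()
·← 2
·→ stash.record(sa, <last>)
·← nil
·→ stash.drop(mazun)
·← zo
·→ stash.drop(flenep)
·← 143
·→ chron.lastday()
·← 1946-06-30
·→ stash.record(mazun, ridrera)
·← nil
·→ chron.lunge(-35)
·← 1943-07-30
·→ stash.holds(flenep)
·← no

Answer: cur=1946-06-30


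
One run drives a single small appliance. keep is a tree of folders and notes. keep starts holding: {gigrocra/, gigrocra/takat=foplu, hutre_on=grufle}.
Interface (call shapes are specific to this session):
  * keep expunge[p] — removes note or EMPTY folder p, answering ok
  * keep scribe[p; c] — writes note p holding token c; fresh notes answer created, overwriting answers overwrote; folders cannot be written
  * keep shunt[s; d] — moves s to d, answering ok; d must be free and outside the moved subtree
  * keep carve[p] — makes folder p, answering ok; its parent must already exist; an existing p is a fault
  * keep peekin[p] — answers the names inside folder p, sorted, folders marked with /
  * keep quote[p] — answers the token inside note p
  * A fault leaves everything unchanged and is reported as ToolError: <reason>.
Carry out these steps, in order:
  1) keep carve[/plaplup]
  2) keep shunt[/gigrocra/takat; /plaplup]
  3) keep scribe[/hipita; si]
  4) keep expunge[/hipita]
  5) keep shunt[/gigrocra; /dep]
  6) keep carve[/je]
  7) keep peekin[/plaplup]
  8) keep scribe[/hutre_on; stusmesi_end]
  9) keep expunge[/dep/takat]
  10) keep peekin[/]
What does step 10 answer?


Answer: [dep/, hutre_on, je/, plaplup/]

Derivation:
Invoking keep carve passing /plaplup, yielding ok.
Using keep shunt passing /gigrocra/takat, /plaplup, giving ToolError: exists.
Calling keep scribe passing /hipita, si, giving created.
Calling keep expunge passing /hipita, which returns ok.
I try keep shunt passing /gigrocra, /dep, and see ok.
Next I call keep carve passing /je, → ok.
I run keep peekin passing /plaplup, giving [].
Then keep scribe passing /hutre_on, stusmesi_end, and get overwrote.
Using keep expunge passing /dep/takat, and see ok.
I try keep peekin passing /, and observe [dep/, hutre_on, je/, plaplup/].


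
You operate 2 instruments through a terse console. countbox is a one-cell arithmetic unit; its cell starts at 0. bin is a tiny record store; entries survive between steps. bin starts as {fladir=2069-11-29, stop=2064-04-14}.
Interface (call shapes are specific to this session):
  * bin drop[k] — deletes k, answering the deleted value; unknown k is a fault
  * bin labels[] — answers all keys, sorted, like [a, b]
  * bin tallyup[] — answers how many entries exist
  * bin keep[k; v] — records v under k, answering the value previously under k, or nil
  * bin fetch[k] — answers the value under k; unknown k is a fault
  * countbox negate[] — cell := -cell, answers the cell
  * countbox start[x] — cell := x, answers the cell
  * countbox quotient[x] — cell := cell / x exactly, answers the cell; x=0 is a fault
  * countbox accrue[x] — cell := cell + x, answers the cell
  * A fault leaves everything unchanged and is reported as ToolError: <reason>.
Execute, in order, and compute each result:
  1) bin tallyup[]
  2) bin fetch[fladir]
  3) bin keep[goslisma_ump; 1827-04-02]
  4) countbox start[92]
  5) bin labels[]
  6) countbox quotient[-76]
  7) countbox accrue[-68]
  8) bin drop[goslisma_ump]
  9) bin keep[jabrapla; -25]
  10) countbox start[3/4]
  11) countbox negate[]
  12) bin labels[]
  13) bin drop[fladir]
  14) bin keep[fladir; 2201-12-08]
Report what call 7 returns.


Calling bin tallyup, and get 2.
Invoking bin fetch passing k='fladir', which returns 2069-11-29.
I use bin keep passing k='goslisma_ump', v='1827-04-02', which returns nil.
Next I call countbox start passing x='92', and get 92.
Invoking bin labels(), — result: [fladir, goslisma_ump, stop].
Then countbox quotient passing x='-76': -23/19.
I try countbox accrue passing x='-68', and see -1315/19.
I use bin drop passing k='goslisma_ump', → 1827-04-02.
I invoke bin keep passing k='jabrapla', v='-25', and observe nil.
Using countbox start passing x='3/4': 3/4.
I run countbox negate(), which returns -3/4.
I invoke bin labels(), and get [fladir, jabrapla, stop].
I try bin drop passing k='fladir': 2069-11-29.
Now I run bin keep passing k='fladir', v='2201-12-08', and observe nil.

Answer: -1315/19


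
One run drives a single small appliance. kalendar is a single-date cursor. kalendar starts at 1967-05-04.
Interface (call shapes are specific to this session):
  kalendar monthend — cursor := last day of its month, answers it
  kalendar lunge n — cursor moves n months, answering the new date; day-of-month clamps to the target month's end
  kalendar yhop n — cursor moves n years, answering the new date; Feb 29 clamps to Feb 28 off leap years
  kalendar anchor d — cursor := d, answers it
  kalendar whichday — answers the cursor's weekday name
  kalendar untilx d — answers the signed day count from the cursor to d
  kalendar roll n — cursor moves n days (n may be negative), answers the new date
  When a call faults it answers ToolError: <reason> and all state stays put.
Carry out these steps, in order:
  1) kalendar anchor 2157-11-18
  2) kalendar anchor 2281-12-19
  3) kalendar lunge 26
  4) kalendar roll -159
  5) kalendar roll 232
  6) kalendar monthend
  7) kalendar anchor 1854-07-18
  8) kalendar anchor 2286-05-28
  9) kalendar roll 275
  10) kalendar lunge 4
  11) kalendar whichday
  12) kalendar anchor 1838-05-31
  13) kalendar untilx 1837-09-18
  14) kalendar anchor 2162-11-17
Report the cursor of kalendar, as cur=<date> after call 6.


CALL kalendar anchor[d='2157-11-18']
RET  2157-11-18
CALL kalendar anchor[d='2281-12-19']
RET  2281-12-19
CALL kalendar lunge[n='26']
RET  2284-02-19
CALL kalendar roll[n='-159']
RET  2283-09-13
CALL kalendar roll[n='232']
RET  2284-05-02
CALL kalendar monthend[]
RET  2284-05-31
CALL kalendar anchor[d='1854-07-18']
RET  1854-07-18
CALL kalendar anchor[d='2286-05-28']
RET  2286-05-28
CALL kalendar roll[n='275']
RET  2287-02-27
CALL kalendar lunge[n='4']
RET  2287-06-27
CALL kalendar whichday[]
RET  Monday
CALL kalendar anchor[d='1838-05-31']
RET  1838-05-31
CALL kalendar untilx[d='1837-09-18']
RET  -255
CALL kalendar anchor[d='2162-11-17']
RET  2162-11-17

Answer: cur=2284-05-31


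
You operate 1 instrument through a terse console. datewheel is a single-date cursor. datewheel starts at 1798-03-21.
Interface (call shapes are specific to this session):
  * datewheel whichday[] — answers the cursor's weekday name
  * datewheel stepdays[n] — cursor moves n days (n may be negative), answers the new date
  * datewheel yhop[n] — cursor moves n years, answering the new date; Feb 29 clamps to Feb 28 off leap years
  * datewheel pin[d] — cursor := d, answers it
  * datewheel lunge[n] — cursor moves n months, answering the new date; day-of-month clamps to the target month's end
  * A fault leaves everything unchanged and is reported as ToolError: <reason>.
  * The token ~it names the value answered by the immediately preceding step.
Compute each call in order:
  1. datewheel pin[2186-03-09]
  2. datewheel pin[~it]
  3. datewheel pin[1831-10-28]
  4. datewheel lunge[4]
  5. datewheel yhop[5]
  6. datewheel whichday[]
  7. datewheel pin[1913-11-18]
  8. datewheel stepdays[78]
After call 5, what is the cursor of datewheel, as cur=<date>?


Answer: cur=1837-02-28

Derivation:
[in] datewheel pin 2186-03-09
:: 2186-03-09
[in] datewheel pin ~it
:: 2186-03-09
[in] datewheel pin 1831-10-28
:: 1831-10-28
[in] datewheel lunge 4
:: 1832-02-28
[in] datewheel yhop 5
:: 1837-02-28
[in] datewheel whichday
:: Tuesday
[in] datewheel pin 1913-11-18
:: 1913-11-18
[in] datewheel stepdays 78
:: 1914-02-04


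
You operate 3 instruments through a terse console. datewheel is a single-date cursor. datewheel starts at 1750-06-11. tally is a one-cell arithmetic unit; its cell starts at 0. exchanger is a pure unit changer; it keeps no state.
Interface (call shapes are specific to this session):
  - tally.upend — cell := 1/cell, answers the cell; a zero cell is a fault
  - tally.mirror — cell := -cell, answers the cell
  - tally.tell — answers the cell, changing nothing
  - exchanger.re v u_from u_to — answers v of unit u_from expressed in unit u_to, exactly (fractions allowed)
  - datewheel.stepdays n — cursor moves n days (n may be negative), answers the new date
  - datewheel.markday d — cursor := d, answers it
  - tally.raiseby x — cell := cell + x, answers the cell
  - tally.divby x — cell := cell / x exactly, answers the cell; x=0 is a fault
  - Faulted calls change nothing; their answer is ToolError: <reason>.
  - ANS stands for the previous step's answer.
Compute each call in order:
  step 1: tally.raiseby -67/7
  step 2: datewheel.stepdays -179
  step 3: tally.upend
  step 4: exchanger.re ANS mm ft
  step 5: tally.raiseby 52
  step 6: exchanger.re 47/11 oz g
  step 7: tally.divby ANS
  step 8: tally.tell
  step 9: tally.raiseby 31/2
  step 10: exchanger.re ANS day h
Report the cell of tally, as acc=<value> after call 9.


>> raiseby(x='-67/7')
<< -67/7
>> stepdays(n='-179')
<< 1749-12-14
>> upend()
<< -7/67
>> re(v='ANS', u_from='mm', u_to='ft')
<< -35/102108
>> raiseby(x='52')
<< 3477/67
>> re(v='47/11', u_from='oz', u_to='g')
<< 193807649/1600000
>> divby(x='ANS')
<< 5563200000/12985112483
>> tell()
<< 5563200000/12985112483
>> raiseby(x='31/2')
<< 413664886973/25970224966
>> re(v='ANS', u_from='day', u_to='h')
<< 4963978643676/12985112483

Answer: acc=413664886973/25970224966


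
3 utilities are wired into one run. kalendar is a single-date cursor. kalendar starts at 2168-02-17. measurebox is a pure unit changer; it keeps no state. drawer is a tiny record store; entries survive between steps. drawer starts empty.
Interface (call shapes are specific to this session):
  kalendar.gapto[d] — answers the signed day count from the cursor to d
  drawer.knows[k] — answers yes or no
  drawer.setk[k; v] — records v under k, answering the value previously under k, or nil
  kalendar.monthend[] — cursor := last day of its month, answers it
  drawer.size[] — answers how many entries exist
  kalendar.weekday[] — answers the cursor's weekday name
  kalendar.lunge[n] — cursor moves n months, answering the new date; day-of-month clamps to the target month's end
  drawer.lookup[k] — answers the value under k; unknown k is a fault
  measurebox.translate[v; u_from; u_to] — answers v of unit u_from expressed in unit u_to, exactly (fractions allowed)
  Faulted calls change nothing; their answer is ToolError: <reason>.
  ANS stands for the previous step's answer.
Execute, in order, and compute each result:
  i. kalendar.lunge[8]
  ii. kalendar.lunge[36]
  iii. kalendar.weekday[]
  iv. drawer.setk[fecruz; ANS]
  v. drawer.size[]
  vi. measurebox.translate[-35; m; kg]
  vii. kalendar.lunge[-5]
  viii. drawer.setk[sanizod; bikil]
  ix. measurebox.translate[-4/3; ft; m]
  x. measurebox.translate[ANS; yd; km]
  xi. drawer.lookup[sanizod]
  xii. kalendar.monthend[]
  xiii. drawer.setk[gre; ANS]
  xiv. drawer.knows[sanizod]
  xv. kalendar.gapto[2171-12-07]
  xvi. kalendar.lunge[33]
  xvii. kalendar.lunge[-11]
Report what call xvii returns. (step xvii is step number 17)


Answer: 2173-03-28

Derivation:
Do: kalendar.lunge[n→8]
See: 2168-10-17
Do: kalendar.lunge[n→36]
See: 2171-10-17
Do: kalendar.weekday[]
See: Thursday
Do: drawer.setk[k→fecruz; v→ANS]
See: nil
Do: drawer.size[]
See: 1
Do: measurebox.translate[v→-35; u_from→m; u_to→kg]
See: ToolError: incompatible units
Do: kalendar.lunge[n→-5]
See: 2171-05-17
Do: drawer.setk[k→sanizod; v→bikil]
See: nil
Do: measurebox.translate[v→-4/3; u_from→ft; u_to→m]
See: -254/625
Do: measurebox.translate[v→ANS; u_from→yd; u_to→km]
See: -145161/390625000
Do: drawer.lookup[k→sanizod]
See: bikil
Do: kalendar.monthend[]
See: 2171-05-31
Do: drawer.setk[k→gre; v→ANS]
See: nil
Do: drawer.knows[k→sanizod]
See: yes
Do: kalendar.gapto[d→2171-12-07]
See: 190
Do: kalendar.lunge[n→33]
See: 2174-02-28
Do: kalendar.lunge[n→-11]
See: 2173-03-28


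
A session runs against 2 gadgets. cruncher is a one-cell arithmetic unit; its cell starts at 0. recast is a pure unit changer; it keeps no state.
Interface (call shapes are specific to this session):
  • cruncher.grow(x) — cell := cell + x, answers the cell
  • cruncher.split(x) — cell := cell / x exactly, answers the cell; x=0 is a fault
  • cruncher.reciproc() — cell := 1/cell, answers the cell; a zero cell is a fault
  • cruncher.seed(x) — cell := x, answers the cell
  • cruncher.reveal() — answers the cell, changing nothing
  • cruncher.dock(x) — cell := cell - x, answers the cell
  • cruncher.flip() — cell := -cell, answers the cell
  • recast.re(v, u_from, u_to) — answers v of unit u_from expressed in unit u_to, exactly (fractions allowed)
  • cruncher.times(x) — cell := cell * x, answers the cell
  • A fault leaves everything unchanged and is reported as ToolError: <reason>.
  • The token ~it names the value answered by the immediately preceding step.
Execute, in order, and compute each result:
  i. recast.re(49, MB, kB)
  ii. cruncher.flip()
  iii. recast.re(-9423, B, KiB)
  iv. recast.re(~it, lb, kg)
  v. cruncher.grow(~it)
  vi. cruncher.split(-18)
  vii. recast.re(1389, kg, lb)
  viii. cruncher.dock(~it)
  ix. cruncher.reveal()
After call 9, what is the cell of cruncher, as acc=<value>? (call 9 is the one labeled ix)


Answer: acc=-28444565838980860389057/9289571737600000000

Derivation:
> re 49 MB kB
:: 49000
> flip
:: 0
> re -9423 B KiB
:: -9423/1024
> re ~it lb kg
:: -427420090251/102400000000
> grow ~it
:: -427420090251/102400000000
> split -18
:: 47491121139/204800000000
> re 1389 kg lb
:: 138900000000/45359237
> dock ~it
:: -28444565838980860389057/9289571737600000000
> reveal
:: -28444565838980860389057/9289571737600000000


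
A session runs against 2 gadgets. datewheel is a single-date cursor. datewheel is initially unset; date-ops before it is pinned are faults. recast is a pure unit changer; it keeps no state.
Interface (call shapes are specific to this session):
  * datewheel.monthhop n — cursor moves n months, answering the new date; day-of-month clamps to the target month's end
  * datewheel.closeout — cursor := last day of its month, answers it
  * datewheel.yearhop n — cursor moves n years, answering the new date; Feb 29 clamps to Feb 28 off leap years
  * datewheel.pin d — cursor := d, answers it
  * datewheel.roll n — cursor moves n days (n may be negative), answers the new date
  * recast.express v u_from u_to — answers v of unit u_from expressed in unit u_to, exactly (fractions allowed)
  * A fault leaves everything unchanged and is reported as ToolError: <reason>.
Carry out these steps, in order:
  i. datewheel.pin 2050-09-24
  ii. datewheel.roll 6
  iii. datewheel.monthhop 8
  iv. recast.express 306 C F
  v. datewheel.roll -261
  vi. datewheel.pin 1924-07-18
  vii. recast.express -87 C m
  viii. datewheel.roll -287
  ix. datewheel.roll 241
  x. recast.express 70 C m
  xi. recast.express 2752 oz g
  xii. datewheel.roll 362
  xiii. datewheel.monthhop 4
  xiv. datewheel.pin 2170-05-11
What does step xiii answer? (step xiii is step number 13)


Answer: 1925-09-30

Derivation:
! 1. datewheel.pin(2050-09-24) => 2050-09-24
! 2. datewheel.roll(6) => 2050-09-30
! 3. datewheel.monthhop(8) => 2051-05-30
! 4. recast.express(306, C, F) => 2914/5
! 5. datewheel.roll(-261) => 2050-09-11
! 6. datewheel.pin(1924-07-18) => 1924-07-18
! 7. recast.express(-87, C, m) => ToolError: incompatible units
! 8. datewheel.roll(-287) => 1923-10-05
! 9. datewheel.roll(241) => 1924-06-02
! 10. recast.express(70, C, m) => ToolError: incompatible units
! 11. recast.express(2752, oz, g) => 1950447191/25000
! 12. datewheel.roll(362) => 1925-05-30
! 13. datewheel.monthhop(4) => 1925-09-30
! 14. datewheel.pin(2170-05-11) => 2170-05-11


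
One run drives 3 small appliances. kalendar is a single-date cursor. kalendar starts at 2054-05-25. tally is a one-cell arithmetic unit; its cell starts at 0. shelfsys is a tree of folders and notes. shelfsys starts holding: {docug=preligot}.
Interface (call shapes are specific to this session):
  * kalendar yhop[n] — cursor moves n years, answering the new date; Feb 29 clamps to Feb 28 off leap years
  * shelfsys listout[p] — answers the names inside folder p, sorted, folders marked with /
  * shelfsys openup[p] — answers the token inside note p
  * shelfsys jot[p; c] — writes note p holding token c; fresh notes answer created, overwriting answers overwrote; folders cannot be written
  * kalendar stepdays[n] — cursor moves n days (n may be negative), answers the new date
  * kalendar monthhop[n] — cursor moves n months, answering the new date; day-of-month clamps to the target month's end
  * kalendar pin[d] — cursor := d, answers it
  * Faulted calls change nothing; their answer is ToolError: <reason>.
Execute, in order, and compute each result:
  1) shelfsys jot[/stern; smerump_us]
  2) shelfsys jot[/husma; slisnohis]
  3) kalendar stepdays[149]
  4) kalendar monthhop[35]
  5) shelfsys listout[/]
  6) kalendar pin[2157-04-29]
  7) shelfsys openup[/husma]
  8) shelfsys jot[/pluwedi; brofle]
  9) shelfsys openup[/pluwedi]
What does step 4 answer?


>>> shelfsys jot /stern smerump_us
  created
>>> shelfsys jot /husma slisnohis
  created
>>> kalendar stepdays 149
  2054-10-21
>>> kalendar monthhop 35
  2057-09-21
>>> shelfsys listout /
  [docug, husma, stern]
>>> kalendar pin 2157-04-29
  2157-04-29
>>> shelfsys openup /husma
  slisnohis
>>> shelfsys jot /pluwedi brofle
  created
>>> shelfsys openup /pluwedi
  brofle

Answer: 2057-09-21


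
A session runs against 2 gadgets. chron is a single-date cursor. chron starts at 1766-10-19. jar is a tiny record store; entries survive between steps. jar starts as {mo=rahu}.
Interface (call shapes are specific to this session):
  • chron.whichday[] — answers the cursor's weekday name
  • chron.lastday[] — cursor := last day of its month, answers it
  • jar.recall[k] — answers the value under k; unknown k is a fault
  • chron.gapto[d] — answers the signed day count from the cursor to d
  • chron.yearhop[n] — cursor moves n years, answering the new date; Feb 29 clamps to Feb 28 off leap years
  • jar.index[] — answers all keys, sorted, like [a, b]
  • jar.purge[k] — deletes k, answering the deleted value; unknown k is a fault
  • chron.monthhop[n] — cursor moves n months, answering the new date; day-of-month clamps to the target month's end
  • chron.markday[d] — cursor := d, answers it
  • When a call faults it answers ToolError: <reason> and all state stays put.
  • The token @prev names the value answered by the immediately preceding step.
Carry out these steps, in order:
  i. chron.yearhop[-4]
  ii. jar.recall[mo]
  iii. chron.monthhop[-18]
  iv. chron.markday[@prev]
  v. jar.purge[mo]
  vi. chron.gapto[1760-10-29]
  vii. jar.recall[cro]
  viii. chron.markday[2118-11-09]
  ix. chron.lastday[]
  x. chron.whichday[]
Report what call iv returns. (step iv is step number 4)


>> yearhop(n='-4')
<< 1762-10-19
>> recall(k='mo')
<< rahu
>> monthhop(n='-18')
<< 1761-04-19
>> markday(d='@prev')
<< 1761-04-19
>> purge(k='mo')
<< rahu
>> gapto(d='1760-10-29')
<< -172
>> recall(k='cro')
<< ToolError: no such key cro
>> markday(d='2118-11-09')
<< 2118-11-09
>> lastday()
<< 2118-11-30
>> whichday()
<< Wednesday

Answer: 1761-04-19


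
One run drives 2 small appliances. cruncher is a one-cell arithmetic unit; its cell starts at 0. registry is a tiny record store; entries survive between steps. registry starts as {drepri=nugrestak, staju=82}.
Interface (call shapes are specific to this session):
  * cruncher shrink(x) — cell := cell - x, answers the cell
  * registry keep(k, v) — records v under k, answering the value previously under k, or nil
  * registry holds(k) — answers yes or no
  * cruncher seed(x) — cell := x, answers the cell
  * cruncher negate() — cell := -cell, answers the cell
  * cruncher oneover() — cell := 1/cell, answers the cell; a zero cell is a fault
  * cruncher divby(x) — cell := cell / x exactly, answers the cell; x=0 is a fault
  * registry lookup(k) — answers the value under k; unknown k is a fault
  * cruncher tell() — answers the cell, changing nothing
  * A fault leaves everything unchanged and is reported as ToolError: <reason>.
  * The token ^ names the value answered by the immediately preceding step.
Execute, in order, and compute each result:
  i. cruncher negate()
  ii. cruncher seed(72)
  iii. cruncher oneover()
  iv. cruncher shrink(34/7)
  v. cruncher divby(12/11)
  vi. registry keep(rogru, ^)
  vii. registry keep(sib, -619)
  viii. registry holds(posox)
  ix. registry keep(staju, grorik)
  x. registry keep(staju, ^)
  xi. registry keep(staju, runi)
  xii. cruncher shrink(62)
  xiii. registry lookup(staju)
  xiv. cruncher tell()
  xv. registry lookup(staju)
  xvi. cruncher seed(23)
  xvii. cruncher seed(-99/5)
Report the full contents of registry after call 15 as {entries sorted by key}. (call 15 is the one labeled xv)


Act: cruncher negate[]
Obs: 0
Act: cruncher seed[x='72']
Obs: 72
Act: cruncher oneover[]
Obs: 1/72
Act: cruncher shrink[x='34/7']
Obs: -2441/504
Act: cruncher divby[x='12/11']
Obs: -26851/6048
Act: registry keep[k='rogru'; v='^']
Obs: nil
Act: registry keep[k='sib'; v='-619']
Obs: nil
Act: registry holds[k='posox']
Obs: no
Act: registry keep[k='staju'; v='grorik']
Obs: 82
Act: registry keep[k='staju'; v='^']
Obs: grorik
Act: registry keep[k='staju'; v='runi']
Obs: 82
Act: cruncher shrink[x='62']
Obs: -401827/6048
Act: registry lookup[k='staju']
Obs: runi
Act: cruncher tell[]
Obs: -401827/6048
Act: registry lookup[k='staju']
Obs: runi
Act: cruncher seed[x='23']
Obs: 23
Act: cruncher seed[x='-99/5']
Obs: -99/5

Answer: {drepri=nugrestak, rogru=-26851/6048, sib=-619, staju=runi}


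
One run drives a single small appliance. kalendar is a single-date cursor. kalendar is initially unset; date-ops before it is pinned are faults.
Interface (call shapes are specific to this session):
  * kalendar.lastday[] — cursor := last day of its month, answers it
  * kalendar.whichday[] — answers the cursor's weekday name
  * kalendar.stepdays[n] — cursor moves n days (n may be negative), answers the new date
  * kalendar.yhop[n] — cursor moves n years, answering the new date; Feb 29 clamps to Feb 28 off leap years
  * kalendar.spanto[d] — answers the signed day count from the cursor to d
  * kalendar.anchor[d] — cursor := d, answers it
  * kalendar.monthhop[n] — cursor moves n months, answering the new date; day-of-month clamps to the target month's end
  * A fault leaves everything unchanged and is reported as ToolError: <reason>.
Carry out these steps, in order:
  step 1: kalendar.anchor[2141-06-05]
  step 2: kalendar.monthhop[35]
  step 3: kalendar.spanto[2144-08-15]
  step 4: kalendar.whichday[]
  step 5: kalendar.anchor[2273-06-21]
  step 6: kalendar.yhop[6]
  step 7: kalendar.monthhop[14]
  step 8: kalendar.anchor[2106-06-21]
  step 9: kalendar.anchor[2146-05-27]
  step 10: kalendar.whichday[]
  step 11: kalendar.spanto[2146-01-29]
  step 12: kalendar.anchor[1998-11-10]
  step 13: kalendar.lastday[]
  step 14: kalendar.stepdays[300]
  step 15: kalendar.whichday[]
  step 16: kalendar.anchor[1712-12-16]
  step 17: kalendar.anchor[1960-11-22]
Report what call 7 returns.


Answer: 2280-08-21

Derivation:
Do: kalendar.anchor[2141-06-05]
See: 2141-06-05
Do: kalendar.monthhop[35]
See: 2144-05-05
Do: kalendar.spanto[2144-08-15]
See: 102
Do: kalendar.whichday[]
See: Tuesday
Do: kalendar.anchor[2273-06-21]
See: 2273-06-21
Do: kalendar.yhop[6]
See: 2279-06-21
Do: kalendar.monthhop[14]
See: 2280-08-21
Do: kalendar.anchor[2106-06-21]
See: 2106-06-21
Do: kalendar.anchor[2146-05-27]
See: 2146-05-27
Do: kalendar.whichday[]
See: Friday
Do: kalendar.spanto[2146-01-29]
See: -118
Do: kalendar.anchor[1998-11-10]
See: 1998-11-10
Do: kalendar.lastday[]
See: 1998-11-30
Do: kalendar.stepdays[300]
See: 1999-09-26
Do: kalendar.whichday[]
See: Sunday
Do: kalendar.anchor[1712-12-16]
See: 1712-12-16
Do: kalendar.anchor[1960-11-22]
See: 1960-11-22


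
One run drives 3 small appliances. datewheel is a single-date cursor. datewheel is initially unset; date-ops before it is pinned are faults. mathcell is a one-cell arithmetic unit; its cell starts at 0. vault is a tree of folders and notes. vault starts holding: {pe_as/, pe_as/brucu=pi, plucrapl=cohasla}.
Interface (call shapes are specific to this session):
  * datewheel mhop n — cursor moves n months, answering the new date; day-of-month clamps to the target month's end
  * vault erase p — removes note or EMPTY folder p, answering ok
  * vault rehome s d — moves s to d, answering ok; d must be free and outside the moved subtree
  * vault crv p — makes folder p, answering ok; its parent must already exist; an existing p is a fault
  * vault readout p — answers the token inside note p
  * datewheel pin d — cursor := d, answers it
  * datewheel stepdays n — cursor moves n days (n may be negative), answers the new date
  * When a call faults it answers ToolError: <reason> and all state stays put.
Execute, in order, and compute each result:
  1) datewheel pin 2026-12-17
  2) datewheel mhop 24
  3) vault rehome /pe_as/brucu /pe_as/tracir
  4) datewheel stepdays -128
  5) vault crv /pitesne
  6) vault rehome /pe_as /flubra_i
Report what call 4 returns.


I run datewheel pin(d: 2026-12-17), giving 2026-12-17.
I run datewheel mhop(n: 24), — result: 2028-12-17.
I run vault rehome(s: /pe_as/brucu, d: /pe_as/tracir), and get ok.
I invoke datewheel stepdays(n: -128), giving 2028-08-11.
I try vault crv(p: /pitesne), and observe ok.
Invoking vault rehome(s: /pe_as, d: /flubra_i): ok.

Answer: 2028-08-11


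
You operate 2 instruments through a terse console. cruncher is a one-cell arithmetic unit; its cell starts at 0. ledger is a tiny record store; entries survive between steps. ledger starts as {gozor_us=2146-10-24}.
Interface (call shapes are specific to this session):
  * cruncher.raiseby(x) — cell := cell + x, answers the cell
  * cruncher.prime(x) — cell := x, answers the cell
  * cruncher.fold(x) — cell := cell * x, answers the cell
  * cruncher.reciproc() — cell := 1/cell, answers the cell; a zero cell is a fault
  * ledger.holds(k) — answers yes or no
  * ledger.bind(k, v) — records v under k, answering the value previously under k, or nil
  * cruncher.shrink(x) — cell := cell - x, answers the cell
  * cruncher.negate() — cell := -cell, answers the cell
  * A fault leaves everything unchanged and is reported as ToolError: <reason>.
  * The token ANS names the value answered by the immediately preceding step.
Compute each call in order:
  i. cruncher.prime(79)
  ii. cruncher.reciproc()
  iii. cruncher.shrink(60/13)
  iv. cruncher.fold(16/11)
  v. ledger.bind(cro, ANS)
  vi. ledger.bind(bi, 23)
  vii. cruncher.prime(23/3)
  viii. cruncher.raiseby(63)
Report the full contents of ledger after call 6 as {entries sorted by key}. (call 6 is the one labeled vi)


Answer: {bi=23, cro=-75632/11297, gozor_us=2146-10-24}

Derivation:
;; 1. prime(x='79') => 79
;; 2. reciproc() => 1/79
;; 3. shrink(x='60/13') => -4727/1027
;; 4. fold(x='16/11') => -75632/11297
;; 5. bind(k='cro', v='ANS') => nil
;; 6. bind(k='bi', v='23') => nil
;; 7. prime(x='23/3') => 23/3
;; 8. raiseby(x='63') => 212/3


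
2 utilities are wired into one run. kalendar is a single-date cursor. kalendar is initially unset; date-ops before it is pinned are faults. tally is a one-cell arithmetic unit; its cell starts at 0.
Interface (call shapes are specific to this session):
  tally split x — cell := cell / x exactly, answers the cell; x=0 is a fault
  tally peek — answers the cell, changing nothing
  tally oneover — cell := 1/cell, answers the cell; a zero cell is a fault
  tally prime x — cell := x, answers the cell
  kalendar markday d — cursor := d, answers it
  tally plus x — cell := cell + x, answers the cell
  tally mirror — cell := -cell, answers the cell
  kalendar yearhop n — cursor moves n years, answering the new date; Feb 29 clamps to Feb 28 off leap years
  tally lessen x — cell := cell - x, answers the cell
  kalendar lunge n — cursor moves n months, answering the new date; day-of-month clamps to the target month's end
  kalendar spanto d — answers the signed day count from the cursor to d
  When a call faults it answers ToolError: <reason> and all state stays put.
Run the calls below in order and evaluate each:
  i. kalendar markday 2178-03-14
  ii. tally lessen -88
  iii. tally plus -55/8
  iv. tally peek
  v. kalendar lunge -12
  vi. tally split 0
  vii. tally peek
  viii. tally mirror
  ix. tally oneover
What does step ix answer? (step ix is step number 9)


Answer: -8/649

Derivation:
Act: kalendar markday[d=2178-03-14]
Obs: 2178-03-14
Act: tally lessen[x=-88]
Obs: 88
Act: tally plus[x=-55/8]
Obs: 649/8
Act: tally peek[]
Obs: 649/8
Act: kalendar lunge[n=-12]
Obs: 2177-03-14
Act: tally split[x=0]
Obs: ToolError: division by zero
Act: tally peek[]
Obs: 649/8
Act: tally mirror[]
Obs: -649/8
Act: tally oneover[]
Obs: -8/649


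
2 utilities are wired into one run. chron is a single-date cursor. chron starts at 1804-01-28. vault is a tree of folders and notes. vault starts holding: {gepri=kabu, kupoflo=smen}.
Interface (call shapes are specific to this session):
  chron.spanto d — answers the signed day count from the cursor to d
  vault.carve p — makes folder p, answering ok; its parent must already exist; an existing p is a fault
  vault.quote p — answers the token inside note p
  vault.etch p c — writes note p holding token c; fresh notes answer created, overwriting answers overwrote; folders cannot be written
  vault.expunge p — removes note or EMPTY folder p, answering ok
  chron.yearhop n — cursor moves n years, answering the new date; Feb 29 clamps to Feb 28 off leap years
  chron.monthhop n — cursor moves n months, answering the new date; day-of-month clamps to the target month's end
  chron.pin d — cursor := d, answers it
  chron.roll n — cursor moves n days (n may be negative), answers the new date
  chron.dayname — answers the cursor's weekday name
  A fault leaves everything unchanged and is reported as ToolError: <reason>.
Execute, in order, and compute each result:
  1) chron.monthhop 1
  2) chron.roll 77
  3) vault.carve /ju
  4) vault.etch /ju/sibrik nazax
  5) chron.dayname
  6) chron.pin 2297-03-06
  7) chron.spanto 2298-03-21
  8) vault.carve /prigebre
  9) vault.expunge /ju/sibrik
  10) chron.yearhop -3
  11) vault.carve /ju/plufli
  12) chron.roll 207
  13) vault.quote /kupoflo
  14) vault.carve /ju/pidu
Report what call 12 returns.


==> monthhop(n→1)
<== 1804-02-28
==> roll(n→77)
<== 1804-05-15
==> carve(p→/ju)
<== ok
==> etch(p→/ju/sibrik, c→nazax)
<== created
==> dayname()
<== Tuesday
==> pin(d→2297-03-06)
<== 2297-03-06
==> spanto(d→2298-03-21)
<== 380
==> carve(p→/prigebre)
<== ok
==> expunge(p→/ju/sibrik)
<== ok
==> yearhop(n→-3)
<== 2294-03-06
==> carve(p→/ju/plufli)
<== ok
==> roll(n→207)
<== 2294-09-29
==> quote(p→/kupoflo)
<== smen
==> carve(p→/ju/pidu)
<== ok

Answer: 2294-09-29


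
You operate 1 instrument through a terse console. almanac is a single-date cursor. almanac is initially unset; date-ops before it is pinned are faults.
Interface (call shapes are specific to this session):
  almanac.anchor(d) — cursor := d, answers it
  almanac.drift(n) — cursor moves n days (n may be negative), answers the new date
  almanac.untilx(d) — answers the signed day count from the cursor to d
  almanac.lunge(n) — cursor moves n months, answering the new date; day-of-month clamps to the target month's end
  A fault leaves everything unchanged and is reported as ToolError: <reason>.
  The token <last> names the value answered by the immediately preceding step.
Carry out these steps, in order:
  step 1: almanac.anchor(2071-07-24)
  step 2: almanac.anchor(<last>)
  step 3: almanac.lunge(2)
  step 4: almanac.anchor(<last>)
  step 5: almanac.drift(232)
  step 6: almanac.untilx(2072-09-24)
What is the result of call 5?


CALL almanac.anchor[d→2071-07-24]
RET  2071-07-24
CALL almanac.anchor[d→<last>]
RET  2071-07-24
CALL almanac.lunge[n→2]
RET  2071-09-24
CALL almanac.anchor[d→<last>]
RET  2071-09-24
CALL almanac.drift[n→232]
RET  2072-05-13
CALL almanac.untilx[d→2072-09-24]
RET  134

Answer: 2072-05-13


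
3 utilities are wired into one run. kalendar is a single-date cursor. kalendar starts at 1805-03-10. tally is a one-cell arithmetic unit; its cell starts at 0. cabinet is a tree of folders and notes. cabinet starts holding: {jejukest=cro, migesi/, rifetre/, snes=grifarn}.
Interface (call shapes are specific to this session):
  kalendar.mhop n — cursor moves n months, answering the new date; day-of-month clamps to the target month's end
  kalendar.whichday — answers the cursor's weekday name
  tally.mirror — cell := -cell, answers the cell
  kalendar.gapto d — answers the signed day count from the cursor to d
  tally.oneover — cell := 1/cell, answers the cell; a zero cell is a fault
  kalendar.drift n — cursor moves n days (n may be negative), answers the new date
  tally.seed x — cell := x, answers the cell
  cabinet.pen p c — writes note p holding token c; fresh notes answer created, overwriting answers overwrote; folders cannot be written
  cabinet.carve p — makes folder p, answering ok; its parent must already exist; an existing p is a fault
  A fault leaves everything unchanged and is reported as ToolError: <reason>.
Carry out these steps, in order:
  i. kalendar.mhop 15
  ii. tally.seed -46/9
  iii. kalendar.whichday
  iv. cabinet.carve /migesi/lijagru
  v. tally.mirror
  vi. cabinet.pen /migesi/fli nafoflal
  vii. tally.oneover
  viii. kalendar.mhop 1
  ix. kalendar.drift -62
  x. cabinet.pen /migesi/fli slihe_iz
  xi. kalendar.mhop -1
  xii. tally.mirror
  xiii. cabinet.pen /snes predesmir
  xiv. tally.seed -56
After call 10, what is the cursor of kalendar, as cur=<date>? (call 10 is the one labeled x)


[in] mhop 15
:: 1806-06-10
[in] seed -46/9
:: -46/9
[in] whichday
:: Tuesday
[in] carve /migesi/lijagru
:: ok
[in] mirror
:: 46/9
[in] pen /migesi/fli nafoflal
:: created
[in] oneover
:: 9/46
[in] mhop 1
:: 1806-07-10
[in] drift -62
:: 1806-05-09
[in] pen /migesi/fli slihe_iz
:: overwrote
[in] mhop -1
:: 1806-04-09
[in] mirror
:: -9/46
[in] pen /snes predesmir
:: overwrote
[in] seed -56
:: -56

Answer: cur=1806-05-09


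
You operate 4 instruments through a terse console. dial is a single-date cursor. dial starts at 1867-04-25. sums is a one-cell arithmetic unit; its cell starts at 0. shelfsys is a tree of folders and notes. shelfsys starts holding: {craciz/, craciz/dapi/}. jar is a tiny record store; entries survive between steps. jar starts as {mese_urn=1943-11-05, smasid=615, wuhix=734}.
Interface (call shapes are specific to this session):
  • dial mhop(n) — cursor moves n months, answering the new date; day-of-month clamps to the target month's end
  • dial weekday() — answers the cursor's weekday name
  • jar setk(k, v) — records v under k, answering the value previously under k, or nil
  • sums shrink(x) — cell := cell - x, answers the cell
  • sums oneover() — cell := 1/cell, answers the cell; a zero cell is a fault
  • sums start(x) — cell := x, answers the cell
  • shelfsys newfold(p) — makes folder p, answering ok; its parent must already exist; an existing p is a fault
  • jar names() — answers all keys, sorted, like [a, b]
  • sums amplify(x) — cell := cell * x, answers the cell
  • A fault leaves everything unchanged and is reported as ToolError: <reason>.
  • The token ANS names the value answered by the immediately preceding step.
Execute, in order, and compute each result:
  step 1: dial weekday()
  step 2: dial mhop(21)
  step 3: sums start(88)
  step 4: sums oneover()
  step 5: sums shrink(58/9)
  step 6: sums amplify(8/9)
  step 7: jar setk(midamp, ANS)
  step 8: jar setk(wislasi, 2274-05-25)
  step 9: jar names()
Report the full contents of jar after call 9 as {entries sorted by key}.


I try dial weekday(), and see Thursday.
Calling dial mhop with 21, and see 1869-01-25.
Calling sums start with 88, → 88.
Next I call sums oneover, — result: 1/88.
I use sums shrink with 58/9, yielding -5095/792.
I call sums amplify with 8/9, and get -5095/891.
Then jar setk with midamp, ANS, — result: nil.
I call jar setk with wislasi, 2274-05-25, which returns nil.
I try jar names, giving [mese_urn, midamp, smasid, wislasi, wuhix].

Answer: {mese_urn=1943-11-05, midamp=-5095/891, smasid=615, wislasi=2274-05-25, wuhix=734}


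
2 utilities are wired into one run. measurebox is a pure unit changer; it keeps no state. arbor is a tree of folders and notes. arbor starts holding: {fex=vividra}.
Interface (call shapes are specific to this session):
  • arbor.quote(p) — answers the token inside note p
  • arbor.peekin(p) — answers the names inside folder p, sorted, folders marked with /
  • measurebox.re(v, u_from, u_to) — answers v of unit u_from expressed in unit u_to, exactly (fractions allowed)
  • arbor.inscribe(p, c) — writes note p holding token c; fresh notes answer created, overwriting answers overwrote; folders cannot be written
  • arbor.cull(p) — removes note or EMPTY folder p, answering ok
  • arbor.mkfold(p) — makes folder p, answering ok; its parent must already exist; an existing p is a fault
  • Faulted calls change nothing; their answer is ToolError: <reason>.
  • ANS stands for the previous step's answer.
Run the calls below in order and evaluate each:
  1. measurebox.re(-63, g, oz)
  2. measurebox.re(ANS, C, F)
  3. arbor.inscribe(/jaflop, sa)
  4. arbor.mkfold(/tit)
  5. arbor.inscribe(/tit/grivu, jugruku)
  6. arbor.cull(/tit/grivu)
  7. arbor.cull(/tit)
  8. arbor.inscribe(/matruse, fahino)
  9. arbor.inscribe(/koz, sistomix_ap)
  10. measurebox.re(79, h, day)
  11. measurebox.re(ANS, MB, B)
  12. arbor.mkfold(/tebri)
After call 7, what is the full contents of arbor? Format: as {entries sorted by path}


-> measurebox.re(v→-63, u_from→g, u_to→oz)
<- -14400000/6479891
-> measurebox.re(v→ANS, u_from→C, u_to→F)
<- 181436512/6479891
-> arbor.inscribe(p→/jaflop, c→sa)
<- created
-> arbor.mkfold(p→/tit)
<- ok
-> arbor.inscribe(p→/tit/grivu, c→jugruku)
<- created
-> arbor.cull(p→/tit/grivu)
<- ok
-> arbor.cull(p→/tit)
<- ok
-> arbor.inscribe(p→/matruse, c→fahino)
<- created
-> arbor.inscribe(p→/koz, c→sistomix_ap)
<- created
-> measurebox.re(v→79, u_from→h, u_to→day)
<- 79/24
-> measurebox.re(v→ANS, u_from→MB, u_to→B)
<- 9875000/3
-> arbor.mkfold(p→/tebri)
<- ok

Answer: {fex=vividra, jaflop=sa}
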